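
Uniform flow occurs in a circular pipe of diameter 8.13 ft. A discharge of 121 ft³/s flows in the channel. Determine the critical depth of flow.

At critical depth, Q² T / (g A³) = 1, i.e. A³/T = Q²/g = 121²/32.2 = 454.7.
Try y = 2.96 ft: A³/T = 637.4 — high.
Try y = 1.97 ft: A³/T = 131.5 — low.
Try y = 2.71 ft: A³/T = 453.4 — matches.

y_c = 2.71 ft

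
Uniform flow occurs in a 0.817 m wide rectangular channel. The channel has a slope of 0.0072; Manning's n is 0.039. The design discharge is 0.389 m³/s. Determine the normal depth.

y_n = 0.57 m

Manning's equation rearranged: A R^(2/3) = nQ / (1·√S) = 0.039 × 0.389 / (√0.0072) = 0.1788.
Trying y = 0.396 m: A R^(2/3) = 0.111 — short.
Trying y = 0.716 m: A R^(2/3) = 0.2384 — over.
Trying y = 0.57 m: A R^(2/3) = 0.1788 — matches.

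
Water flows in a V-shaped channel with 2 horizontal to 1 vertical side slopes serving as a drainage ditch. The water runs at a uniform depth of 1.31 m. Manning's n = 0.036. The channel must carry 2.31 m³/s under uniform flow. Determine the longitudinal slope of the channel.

For a triangular section with side slope z = 2: A = zy² = 2×1.31² = 3.432 m²; P = 2y√(1+z²) = 2×1.31×2.236 = 5.858 m.
Hydraulic radius R = A/P = 3.432/5.858 = 0.5858 m.
From Manning's equation, S = [nQ / (1 A R^(2/3))]² = [0.036 × 2.31 / (1 × 3.432 × 0.5858^(2/3))]² = 0.0012.

S = 0.0012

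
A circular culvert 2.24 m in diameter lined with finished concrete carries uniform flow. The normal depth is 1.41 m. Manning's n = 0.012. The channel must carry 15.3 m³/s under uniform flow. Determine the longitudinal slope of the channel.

S = 0.00902

For a circular section of diameter D = 2.24 m at depth y = 1.41 m, the central angle is θ = 2 arccos(1 − 2y/D) = 3.665 rad. Then A = (D²/8)(θ − sin θ) = 2.613 m² and P = Dθ/2 = 4.105 m.
Hydraulic radius R = A/P = 2.613/4.105 = 0.6364 m.
From Manning's equation, S = [nQ / (1 A R^(2/3))]² = [0.012 × 15.3 / (1 × 2.613 × 0.6364^(2/3))]² = 0.00902.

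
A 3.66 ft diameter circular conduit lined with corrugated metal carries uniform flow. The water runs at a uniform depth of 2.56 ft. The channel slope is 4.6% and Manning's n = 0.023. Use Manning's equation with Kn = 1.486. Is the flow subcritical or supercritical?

supercritical

For a circular section of diameter D = 3.66 ft at depth y = 2.56 ft, the central angle is θ = 2 arccos(1 − 2y/D) = 3.962 rad. Then A = (D²/8)(θ − sin θ) = 7.86 ft² and P = Dθ/2 = 7.251 ft.
Hydraulic radius R = A/P = 7.86/7.251 = 1.084 ft.
V = (1.486/n) R^(2/3) √S = (1.486/0.023) × 1.084^(2/3) × √0.046 = 14.62 ft/s. Hydraulic depth D_h = A/T = 7.86/3.356 = 2.342 ft.
Froude number Fr = V/√(g·D_h) = 14.62/√(32.2×2.342) = 1.68, which is greater than 1, so the flow is supercritical.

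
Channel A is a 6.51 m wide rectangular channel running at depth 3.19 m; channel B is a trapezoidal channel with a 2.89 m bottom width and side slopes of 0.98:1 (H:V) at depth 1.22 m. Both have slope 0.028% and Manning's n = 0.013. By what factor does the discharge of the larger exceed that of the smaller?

Channel A: Flow area A = b·y = 6.51 × 3.19 = 20.77 m². Wetted perimeter P = b + 2y = 6.51 + 2×3.19 = 12.89 m. Hydraulic radius R = A/P = 20.77/12.89 = 1.611 m. Q_A = (1/0.013)·20.77·1.611^(2/3)·√0.00028 = 36.74 m³/s.
Channel B: With bottom width b = 2.89 m and side slope z = 0.98: A = (b + zy)y = (2.89 + 0.98×1.22)×1.22 = 4.984 m²; P = b + 2y√(1+z²) = 2.89 + 2×1.22×1.4 = 6.306 m. Hydraulic radius R = A/P = 4.984/6.306 = 0.7904 m. Q_B = (1/0.013)·4.984·0.7904^(2/3)·√0.00028 = 5.485 m³/s.
The larger discharge is 36.74 m³/s and the smaller is 5.485 m³/s; the ratio is 6.7.

6.7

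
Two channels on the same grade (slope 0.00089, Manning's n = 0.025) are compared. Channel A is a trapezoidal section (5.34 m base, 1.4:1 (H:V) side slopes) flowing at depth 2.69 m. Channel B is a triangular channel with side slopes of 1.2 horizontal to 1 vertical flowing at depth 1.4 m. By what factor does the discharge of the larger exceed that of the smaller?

22.2

Channel A: With bottom width b = 5.34 m and side slope z = 1.4: A = (b + zy)y = (5.34 + 1.4×2.69)×2.69 = 24.5 m²; P = b + 2y√(1+z²) = 5.34 + 2×2.69×1.72 = 14.6 m. Hydraulic radius R = A/P = 24.5/14.6 = 1.678 m. Q_A = (1/0.025)·24.5·1.678^(2/3)·√0.00089 = 41.28 m³/s.
Channel B: For a triangular section with side slope z = 1.2: A = zy² = 1.2×1.4² = 2.352 m²; P = 2y√(1+z²) = 2×1.4×1.562 = 4.374 m. Hydraulic radius R = A/P = 2.352/4.374 = 0.5378 m. Q_B = (1/0.025)·2.352·0.5378^(2/3)·√0.00089 = 1.856 m³/s.
The larger discharge is 41.28 m³/s and the smaller is 1.856 m³/s; the ratio is 22.2.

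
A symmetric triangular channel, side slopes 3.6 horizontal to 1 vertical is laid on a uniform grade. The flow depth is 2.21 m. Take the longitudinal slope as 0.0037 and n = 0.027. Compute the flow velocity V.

V = 2.35 m/s

For a triangular section with side slope z = 3.6: A = zy² = 3.6×2.21² = 17.58 m²; P = 2y√(1+z²) = 2×2.21×3.736 = 16.51 m.
Hydraulic radius R = A/P = 17.58/16.51 = 1.065 m.
From Manning's equation, V = (1/n) R^(2/3) S^(1/2) = (1/0.027) × 1.065^(2/3) × 0.0037^(1/2) = 2.35 m/s.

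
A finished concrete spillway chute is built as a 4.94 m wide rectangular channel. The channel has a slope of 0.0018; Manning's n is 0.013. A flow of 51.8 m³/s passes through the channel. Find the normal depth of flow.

Manning's equation rearranged: A R^(2/3) = nQ / (1·√S) = 0.013 × 51.8 / (√0.0018) = 15.87.
Trying y = 2.22 m: A R^(2/3) = 12.17 — short.
Trying y = 3.16 m: A R^(2/3) = 19.41 — over.
Trying y = 2.71 m: A R^(2/3) = 15.88 — ≈ 15.87.

y_n = 2.71 m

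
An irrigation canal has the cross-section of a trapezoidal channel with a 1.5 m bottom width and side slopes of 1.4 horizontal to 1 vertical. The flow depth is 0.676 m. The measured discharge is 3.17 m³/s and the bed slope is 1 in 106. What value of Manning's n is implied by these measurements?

n = 0.029

With bottom width b = 1.5 m and side slope z = 1.4: A = (b + zy)y = (1.5 + 1.4×0.676)×0.676 = 1.654 m²; P = b + 2y√(1+z²) = 1.5 + 2×0.676×1.72 = 3.826 m.
Hydraulic radius R = A/P = 1.654/3.826 = 0.4322 m.
Rearranging Manning's equation: n = (1/Q) A R^(2/3) S^(1/2) = (1/3.17) × 1.654 × 0.4322^(2/3) × √0.009434 = 0.029.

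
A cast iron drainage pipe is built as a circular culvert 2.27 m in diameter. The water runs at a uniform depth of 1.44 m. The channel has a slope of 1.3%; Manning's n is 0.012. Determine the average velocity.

For a circular section of diameter D = 2.27 m at depth y = 1.44 m, the central angle is θ = 2 arccos(1 − 2y/D) = 3.686 rad. Then A = (D²/8)(θ − sin θ) = 2.707 m² and P = Dθ/2 = 4.183 m.
Hydraulic radius R = A/P = 2.707/4.183 = 0.6472 m.
From Manning's equation, V = (1/n) R^(2/3) S^(1/2) = (1/0.012) × 0.6472^(2/3) × 0.013^(1/2) = 7.11 m/s.

V = 7.11 m/s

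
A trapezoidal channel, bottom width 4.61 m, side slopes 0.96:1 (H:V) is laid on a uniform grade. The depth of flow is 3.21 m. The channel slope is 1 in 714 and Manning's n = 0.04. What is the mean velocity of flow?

With bottom width b = 4.61 m and side slope z = 0.96: A = (b + zy)y = (4.61 + 0.96×3.21)×3.21 = 24.69 m²; P = b + 2y√(1+z²) = 4.61 + 2×3.21×1.386 = 13.51 m.
Hydraulic radius R = A/P = 24.69/13.51 = 1.828 m.
From Manning's equation, V = (1/n) R^(2/3) S^(1/2) = (1/0.04) × 1.828^(2/3) × 0.001401^(1/2) = 1.4 m/s.

V = 1.4 m/s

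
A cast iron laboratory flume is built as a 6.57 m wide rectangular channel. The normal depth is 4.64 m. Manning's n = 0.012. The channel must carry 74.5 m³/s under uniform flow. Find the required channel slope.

Flow area A = b·y = 6.57 × 4.64 = 30.48 m². Wetted perimeter P = b + 2y = 6.57 + 2×4.64 = 15.85 m.
Hydraulic radius R = A/P = 30.48/15.85 = 1.923 m.
From Manning's equation, S = [nQ / (1 A R^(2/3))]² = [0.012 × 74.5 / (1 × 30.48 × 1.923^(2/3))]² = 0.00036.

S = 0.00036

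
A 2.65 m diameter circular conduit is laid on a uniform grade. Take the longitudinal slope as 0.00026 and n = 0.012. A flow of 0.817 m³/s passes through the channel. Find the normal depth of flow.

Manning's equation rearranged: A R^(2/3) = nQ / (1·√S) = 0.012 × 0.817 / (√0.00026) = 0.608.
Trying y = 0.801 m: A R^(2/3) = 0.8329 — over.
Trying y = 0.51 m: A R^(2/3) = 0.3395 — short.
Trying y = 0.682 m: A R^(2/3) = 0.6081 — matches.

y_n = 0.682 m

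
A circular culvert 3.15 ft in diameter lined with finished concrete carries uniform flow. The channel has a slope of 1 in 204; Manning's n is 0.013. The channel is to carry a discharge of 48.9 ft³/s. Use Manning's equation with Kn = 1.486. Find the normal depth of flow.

y_n = 2.38 ft

Manning's equation rearranged: A R^(2/3) = nQ / (1.486·√S) = 0.013 × 48.9 / (1.486 × √0.004902) = 6.11.
Trying y = 2.8 ft: A R^(2/3) = 7.043 — high.
Trying y = 1.86 ft: A R^(2/3) = 4.356 — low.
Trying y = 2.38 ft: A R^(2/3) = 6.112 — matches.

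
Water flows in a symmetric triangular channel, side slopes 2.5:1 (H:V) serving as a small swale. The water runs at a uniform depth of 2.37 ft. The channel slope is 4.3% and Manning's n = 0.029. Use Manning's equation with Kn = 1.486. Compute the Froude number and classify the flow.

For a triangular section with side slope z = 2.5: A = zy² = 2.5×2.37² = 14.04 ft²; P = 2y√(1+z²) = 2×2.37×2.693 = 12.76 ft.
Hydraulic radius R = A/P = 14.04/12.76 = 1.1 ft.
V = (1.486/n) R^(2/3) √S = (1.486/0.029) × 1.1^(2/3) × √0.043 = 11.32 ft/s. Hydraulic depth D_h = A/T = 14.04/11.85 = 1.185 ft.
Froude number Fr = V/√(g·D_h) = 11.32/√(32.2×1.185) = 1.83, which is greater than 1, so the flow is supercritical.

supercritical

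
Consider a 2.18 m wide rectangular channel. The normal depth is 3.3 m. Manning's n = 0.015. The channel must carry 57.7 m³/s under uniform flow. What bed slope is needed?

S = 0.0189

Flow area A = b·y = 2.18 × 3.3 = 7.194 m². Wetted perimeter P = b + 2y = 2.18 + 2×3.3 = 8.78 m.
Hydraulic radius R = A/P = 7.194/8.78 = 0.8194 m.
From Manning's equation, S = [nQ / (1 A R^(2/3))]² = [0.015 × 57.7 / (1 × 7.194 × 0.8194^(2/3))]² = 0.0189.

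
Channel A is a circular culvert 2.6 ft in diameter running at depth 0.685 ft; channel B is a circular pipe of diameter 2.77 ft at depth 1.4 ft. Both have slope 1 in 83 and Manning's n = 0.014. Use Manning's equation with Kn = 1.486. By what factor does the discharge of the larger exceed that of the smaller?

Channel A: For a circular section of diameter D = 2.6 ft at depth y = 0.685 ft, the central angle is θ = 2 arccos(1 − 2y/D) = 2.156 rad. Then A = (D²/8)(θ − sin θ) = 1.117 ft² and P = Dθ/2 = 2.803 ft. Hydraulic radius R = A/P = 1.117/2.803 = 0.3987 ft. Q_A = (1.486/0.014)·1.117·0.3987^(2/3)·√0.01205 = 7.053 ft³/s.
Channel B: For a circular section of diameter D = 2.77 ft at depth y = 1.4 ft, the central angle is θ = 2 arccos(1 − 2y/D) = 3.163 rad. Then A = (D²/8)(θ − sin θ) = 3.055 ft² and P = Dθ/2 = 4.381 ft. Hydraulic radius R = A/P = 3.055/4.381 = 0.6972 ft. Q_B = (1.486/0.014)·3.055·0.6972^(2/3)·√0.01205 = 27.98 ft³/s.
The larger discharge is 27.98 ft³/s and the smaller is 7.053 ft³/s; the ratio is 3.97.

3.97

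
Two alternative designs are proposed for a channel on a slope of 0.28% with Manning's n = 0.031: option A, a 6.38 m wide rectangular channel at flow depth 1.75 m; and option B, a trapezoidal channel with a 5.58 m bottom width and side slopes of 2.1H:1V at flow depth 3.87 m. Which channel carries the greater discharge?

channel B

Channel A: Flow area A = b·y = 6.38 × 1.75 = 11.16 m². Wetted perimeter P = b + 2y = 6.38 + 2×1.75 = 9.88 m. Hydraulic radius R = A/P = 11.16/9.88 = 1.13 m. Q_A = (1/0.031)·11.16·1.13^(2/3)·√0.0028 = 20.68 m³/s.
Channel B: With bottom width b = 5.58 m and side slope z = 2.1: A = (b + zy)y = (5.58 + 2.1×3.87)×3.87 = 53.05 m²; P = b + 2y√(1+z²) = 5.58 + 2×3.87×2.326 = 23.58 m. Hydraulic radius R = A/P = 53.05/23.58 = 2.249 m. Q_B = (1/0.031)·53.05·2.249^(2/3)·√0.0028 = 155.4 m³/s.
Q_A = 20.68 m³/s vs Q_B = 155.4 m³/s, so channel B carries more.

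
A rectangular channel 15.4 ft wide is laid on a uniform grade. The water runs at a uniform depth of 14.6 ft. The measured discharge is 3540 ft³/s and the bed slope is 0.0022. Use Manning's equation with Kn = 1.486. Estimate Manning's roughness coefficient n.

Flow area A = b·y = 15.4 × 14.6 = 224.8 ft². Wetted perimeter P = b + 2y = 15.4 + 2×14.6 = 44.6 ft.
Hydraulic radius R = A/P = 224.8/44.6 = 5.041 ft.
Rearranging Manning's equation: n = (1.486/Q) A R^(2/3) S^(1/2) = (1.486/3540) × 224.8 × 5.041^(2/3) × √0.0022 = 0.013.

n = 0.013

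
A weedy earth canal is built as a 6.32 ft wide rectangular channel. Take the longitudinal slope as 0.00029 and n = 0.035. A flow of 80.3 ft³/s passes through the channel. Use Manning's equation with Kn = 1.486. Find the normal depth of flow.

Manning's equation rearranged: A R^(2/3) = nQ / (1.486·√S) = 0.035 × 80.3 / (1.486 × √0.00029) = 111.1.
Try y = 7.97 ft: A R^(2/3) = 86.82 — low.
Try y = 9.83 ft: A R^(2/3) = 111.1 — ≈ 111.1.

y_n = 9.83 ft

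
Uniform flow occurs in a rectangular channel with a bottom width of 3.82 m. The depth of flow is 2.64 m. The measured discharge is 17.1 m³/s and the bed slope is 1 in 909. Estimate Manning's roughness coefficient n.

n = 0.0209

Flow area A = b·y = 3.82 × 2.64 = 10.08 m². Wetted perimeter P = b + 2y = 3.82 + 2×2.64 = 9.1 m.
Hydraulic radius R = A/P = 10.08/9.1 = 1.108 m.
Rearranging Manning's equation: n = (1/Q) A R^(2/3) S^(1/2) = (1/17.1) × 10.08 × 1.108^(2/3) × √0.0011 = 0.0209.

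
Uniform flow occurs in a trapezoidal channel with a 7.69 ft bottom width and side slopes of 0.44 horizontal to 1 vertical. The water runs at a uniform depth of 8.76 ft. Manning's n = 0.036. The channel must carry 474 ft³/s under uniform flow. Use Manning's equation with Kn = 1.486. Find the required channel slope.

S = 0.0022

With bottom width b = 7.69 ft and side slope z = 0.44: A = (b + zy)y = (7.69 + 0.44×8.76)×8.76 = 101.1 ft²; P = b + 2y√(1+z²) = 7.69 + 2×8.76×1.093 = 26.83 ft.
Hydraulic radius R = A/P = 101.1/26.83 = 3.769 ft.
From Manning's equation, S = [nQ / (1.486 A R^(2/3))]² = [0.036 × 474 / (1.486 × 101.1 × 3.769^(2/3))]² = 0.0022.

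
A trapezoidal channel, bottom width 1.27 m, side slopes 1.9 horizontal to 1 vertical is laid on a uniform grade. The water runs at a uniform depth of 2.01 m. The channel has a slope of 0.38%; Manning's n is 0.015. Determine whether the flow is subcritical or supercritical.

supercritical

With bottom width b = 1.27 m and side slope z = 1.9: A = (b + zy)y = (1.27 + 1.9×2.01)×2.01 = 10.23 m²; P = b + 2y√(1+z²) = 1.27 + 2×2.01×2.147 = 9.901 m.
Hydraulic radius R = A/P = 10.23/9.901 = 1.033 m.
V = (1/n) R^(2/3) √S = (1/0.015) × 1.033^(2/3) × √0.0038 = 4.2 m/s. Hydraulic depth D_h = A/T = 10.23/8.908 = 1.148 m.
Froude number Fr = V/√(g·D_h) = 4.2/√(9.81×1.148) = 1.25, which is greater than 1, so the flow is supercritical.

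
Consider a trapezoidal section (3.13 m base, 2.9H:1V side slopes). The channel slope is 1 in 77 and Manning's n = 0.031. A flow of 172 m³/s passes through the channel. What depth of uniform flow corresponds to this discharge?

Manning's equation rearranged: A R^(2/3) = nQ / (1·√S) = 0.031 × 172 / (√0.01299) = 46.79.
At y = 3.71 m: A R^(2/3) = 81.53 — too large.
At y = 2.04 m: A R^(2/3) = 20.6 — too small.
At y = 2.93 m: A R^(2/3) = 46.88 — matches.

y_n = 2.93 m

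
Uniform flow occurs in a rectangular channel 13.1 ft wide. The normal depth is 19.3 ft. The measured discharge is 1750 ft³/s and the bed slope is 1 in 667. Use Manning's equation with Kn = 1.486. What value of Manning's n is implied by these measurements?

Flow area A = b·y = 13.1 × 19.3 = 252.8 ft². Wetted perimeter P = b + 2y = 13.1 + 2×19.3 = 51.7 ft.
Hydraulic radius R = A/P = 252.8/51.7 = 4.89 ft.
Rearranging Manning's equation: n = (1.486/Q) A R^(2/3) S^(1/2) = (1.486/1750) × 252.8 × 4.89^(2/3) × √0.001499 = 0.0239.

n = 0.0239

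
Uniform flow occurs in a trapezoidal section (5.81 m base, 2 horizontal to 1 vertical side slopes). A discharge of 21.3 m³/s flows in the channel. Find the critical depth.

y_c = 0.986 m

At critical depth, Q² T / (g A³) = 1, i.e. A³/T = Q²/g = 21.3²/9.81 = 46.25.
Try y = 1.2 m: A³/T = 90.13 — over.
Try y = 0.986 m: A³/T = 46.32 — matches.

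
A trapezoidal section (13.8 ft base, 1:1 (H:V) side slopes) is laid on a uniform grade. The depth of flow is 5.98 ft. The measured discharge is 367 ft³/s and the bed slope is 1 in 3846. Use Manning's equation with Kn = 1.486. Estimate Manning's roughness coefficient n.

With bottom width b = 13.8 ft and side slope z = 1: A = (b + zy)y = (13.8 + 1×5.98)×5.98 = 118.3 ft²; P = b + 2y√(1+z²) = 13.8 + 2×5.98×1.414 = 30.71 ft.
Hydraulic radius R = A/P = 118.3/30.71 = 3.851 ft.
Rearranging Manning's equation: n = (1.486/Q) A R^(2/3) S^(1/2) = (1.486/367) × 118.3 × 3.851^(2/3) × √0.00026 = 0.019.

n = 0.019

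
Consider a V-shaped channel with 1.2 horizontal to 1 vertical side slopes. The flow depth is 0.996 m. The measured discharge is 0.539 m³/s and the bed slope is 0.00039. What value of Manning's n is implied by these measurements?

For a triangular section with side slope z = 1.2: A = zy² = 1.2×0.996² = 1.19 m²; P = 2y√(1+z²) = 2×0.996×1.562 = 3.112 m.
Hydraulic radius R = A/P = 1.19/3.112 = 0.3826 m.
Rearranging Manning's equation: n = (1/Q) A R^(2/3) S^(1/2) = (1/0.539) × 1.19 × 0.3826^(2/3) × √0.00039 = 0.023.

n = 0.023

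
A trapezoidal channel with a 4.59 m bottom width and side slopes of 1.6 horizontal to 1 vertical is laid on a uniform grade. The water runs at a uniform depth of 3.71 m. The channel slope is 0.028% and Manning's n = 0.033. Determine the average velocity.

With bottom width b = 4.59 m and side slope z = 1.6: A = (b + zy)y = (4.59 + 1.6×3.71)×3.71 = 39.05 m²; P = b + 2y√(1+z²) = 4.59 + 2×3.71×1.887 = 18.59 m.
Hydraulic radius R = A/P = 39.05/18.59 = 2.101 m.
From Manning's equation, V = (1/n) R^(2/3) S^(1/2) = (1/0.033) × 2.101^(2/3) × 0.00028^(1/2) = 0.832 m/s.

V = 0.832 m/s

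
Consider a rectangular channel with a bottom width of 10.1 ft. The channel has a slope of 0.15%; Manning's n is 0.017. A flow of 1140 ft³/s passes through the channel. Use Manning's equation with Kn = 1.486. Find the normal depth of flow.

Manning's equation rearranged: A R^(2/3) = nQ / (1.486·√S) = 0.017 × 1140 / (1.486 × √0.0015) = 336.7.
At y = 10.5 ft: A R^(2/3) = 240.3 — low.
At y = 17.3 ft: A R^(2/3) = 433.6 — high.
At y = 13.9 ft: A R^(2/3) = 336.1 — close enough.

y_n = 13.9 ft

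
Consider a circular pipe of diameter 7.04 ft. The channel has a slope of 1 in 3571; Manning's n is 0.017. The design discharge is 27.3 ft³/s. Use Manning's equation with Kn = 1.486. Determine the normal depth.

Manning's equation rearranged: A R^(2/3) = nQ / (1.486·√S) = 0.017 × 27.3 / (1.486 × √0.00028) = 18.66.
Trying y = 3.18 ft: A R^(2/3) = 23.79 — over.
Trying y = 2.1 ft: A R^(2/3) = 10.99 — short.
Trying y = 2.78 ft: A R^(2/3) = 18.68 — matches.

y_n = 2.78 ft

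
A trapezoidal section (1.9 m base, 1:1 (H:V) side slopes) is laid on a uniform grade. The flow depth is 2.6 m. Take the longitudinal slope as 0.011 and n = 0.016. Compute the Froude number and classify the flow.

supercritical

With bottom width b = 1.9 m and side slope z = 1: A = (b + zy)y = (1.9 + 1×2.6)×2.6 = 11.7 m²; P = b + 2y√(1+z²) = 1.9 + 2×2.6×1.414 = 9.254 m.
Hydraulic radius R = A/P = 11.7/9.254 = 1.264 m.
V = (1/n) R^(2/3) √S = (1/0.016) × 1.264^(2/3) × √0.011 = 7.664 m/s. Hydraulic depth D_h = A/T = 11.7/7.1 = 1.648 m.
Froude number Fr = V/√(g·D_h) = 7.664/√(9.81×1.648) = 1.91, which is greater than 1, so the flow is supercritical.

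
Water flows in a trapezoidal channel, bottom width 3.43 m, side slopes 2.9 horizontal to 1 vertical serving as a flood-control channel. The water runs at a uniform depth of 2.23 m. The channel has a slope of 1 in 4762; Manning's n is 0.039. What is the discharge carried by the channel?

With bottom width b = 3.43 m and side slope z = 2.9: A = (b + zy)y = (3.43 + 2.9×2.23)×2.23 = 22.07 m²; P = b + 2y√(1+z²) = 3.43 + 2×2.23×3.068 = 17.11 m.
Hydraulic radius R = A/P = 22.07/17.11 = 1.29 m.
Manning's equation: Q = (1/n) A R^(2/3) S^(1/2) = (1/0.039) × 22.07 × 1.29^(2/3) × 0.00021^(1/2) = 9.72 m³/s.

Q = 9.72 m³/s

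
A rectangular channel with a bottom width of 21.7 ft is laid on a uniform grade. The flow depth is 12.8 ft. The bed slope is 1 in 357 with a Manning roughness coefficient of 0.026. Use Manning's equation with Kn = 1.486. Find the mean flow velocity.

Flow area A = b·y = 21.7 × 12.8 = 277.8 ft². Wetted perimeter P = b + 2y = 21.7 + 2×12.8 = 47.3 ft.
Hydraulic radius R = A/P = 277.8/47.3 = 5.872 ft.
From Manning's equation, V = (1.486/n) R^(2/3) S^(1/2) = (1.486/0.026) × 5.872^(2/3) × 0.002801^(1/2) = 9.85 ft/s.

V = 9.85 ft/s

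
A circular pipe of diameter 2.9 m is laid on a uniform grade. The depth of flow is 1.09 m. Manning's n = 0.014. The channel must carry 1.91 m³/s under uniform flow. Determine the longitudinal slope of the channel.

For a circular section of diameter D = 2.9 m at depth y = 1.09 m, the central angle is θ = 2 arccos(1 − 2y/D) = 2.64 rad. Then A = (D²/8)(θ − sin θ) = 2.269 m² and P = Dθ/2 = 3.828 m.
Hydraulic radius R = A/P = 2.269/3.828 = 0.5929 m.
From Manning's equation, S = [nQ / (1 A R^(2/3))]² = [0.014 × 1.91 / (1 × 2.269 × 0.5929^(2/3))]² = 0.000279.

S = 0.000279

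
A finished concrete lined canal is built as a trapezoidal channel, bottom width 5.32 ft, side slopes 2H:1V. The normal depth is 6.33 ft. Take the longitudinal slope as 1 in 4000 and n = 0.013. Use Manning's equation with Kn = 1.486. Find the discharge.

Q = 464 ft³/s

With bottom width b = 5.32 ft and side slope z = 2: A = (b + zy)y = (5.32 + 2×6.33)×6.33 = 113.8 ft²; P = b + 2y√(1+z²) = 5.32 + 2×6.33×2.236 = 33.63 ft.
Hydraulic radius R = A/P = 113.8/33.63 = 3.384 ft.
Manning's equation: Q = (1.486/n) A R^(2/3) S^(1/2) = (1.486/0.013) × 113.8 × 3.384^(2/3) × 0.00025^(1/2) = 464 ft³/s.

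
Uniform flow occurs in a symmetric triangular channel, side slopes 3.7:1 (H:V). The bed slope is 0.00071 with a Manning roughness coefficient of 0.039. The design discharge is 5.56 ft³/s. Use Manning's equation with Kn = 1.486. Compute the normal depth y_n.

Manning's equation rearranged: A R^(2/3) = nQ / (1.486·√S) = 0.039 × 5.56 / (1.486 × √0.00071) = 5.476.
At y = 1.77 ft: A R^(2/3) = 10.44 — too large.
At y = 1.39 ft: A R^(2/3) = 5.479 — close enough.

y_n = 1.39 ft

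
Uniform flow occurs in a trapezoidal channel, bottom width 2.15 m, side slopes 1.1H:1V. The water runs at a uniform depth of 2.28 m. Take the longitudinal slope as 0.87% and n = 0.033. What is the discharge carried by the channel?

With bottom width b = 2.15 m and side slope z = 1.1: A = (b + zy)y = (2.15 + 1.1×2.28)×2.28 = 10.62 m²; P = b + 2y√(1+z²) = 2.15 + 2×2.28×1.487 = 8.929 m.
Hydraulic radius R = A/P = 10.62/8.929 = 1.189 m.
Manning's equation: Q = (1/n) A R^(2/3) S^(1/2) = (1/0.033) × 10.62 × 1.189^(2/3) × 0.0087^(1/2) = 33.7 m³/s.

Q = 33.7 m³/s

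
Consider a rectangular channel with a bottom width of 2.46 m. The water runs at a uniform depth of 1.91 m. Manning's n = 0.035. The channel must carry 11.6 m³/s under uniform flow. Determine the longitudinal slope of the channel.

S = 0.011

Flow area A = b·y = 2.46 × 1.91 = 4.699 m². Wetted perimeter P = b + 2y = 2.46 + 2×1.91 = 6.28 m.
Hydraulic radius R = A/P = 4.699/6.28 = 0.7482 m.
From Manning's equation, S = [nQ / (1 A R^(2/3))]² = [0.035 × 11.6 / (1 × 4.699 × 0.7482^(2/3))]² = 0.011.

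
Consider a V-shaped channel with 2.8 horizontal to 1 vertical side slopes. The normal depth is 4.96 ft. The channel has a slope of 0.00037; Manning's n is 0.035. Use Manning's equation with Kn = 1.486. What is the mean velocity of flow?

For a triangular section with side slope z = 2.8: A = zy² = 2.8×4.96² = 68.88 ft²; P = 2y√(1+z²) = 2×4.96×2.973 = 29.49 ft.
Hydraulic radius R = A/P = 68.88/29.49 = 2.336 ft.
From Manning's equation, V = (1.486/n) R^(2/3) S^(1/2) = (1.486/0.035) × 2.336^(2/3) × 0.00037^(1/2) = 1.44 ft/s.

V = 1.44 ft/s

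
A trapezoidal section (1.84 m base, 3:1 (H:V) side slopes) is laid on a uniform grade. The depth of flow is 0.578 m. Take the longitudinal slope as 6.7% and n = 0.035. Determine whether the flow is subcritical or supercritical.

supercritical

With bottom width b = 1.84 m and side slope z = 3: A = (b + zy)y = (1.84 + 3×0.578)×0.578 = 2.066 m²; P = b + 2y√(1+z²) = 1.84 + 2×0.578×3.162 = 5.496 m.
Hydraulic radius R = A/P = 2.066/5.496 = 0.3759 m.
V = (1/n) R^(2/3) √S = (1/0.035) × 0.3759^(2/3) × √0.067 = 3.852 m/s. Hydraulic depth D_h = A/T = 2.066/5.308 = 0.3892 m.
Froude number Fr = V/√(g·D_h) = 3.852/√(9.81×0.3892) = 1.97, which is greater than 1, so the flow is supercritical.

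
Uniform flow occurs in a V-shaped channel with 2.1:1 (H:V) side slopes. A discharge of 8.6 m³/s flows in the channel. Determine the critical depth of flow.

y_c = 1.28 m

At critical depth, Q² T / (g A³) = 1, i.e. A³/T = Q²/g = 8.6²/9.81 = 7.539.
At y = 1.56 m: A³/T = 20.37 — over.
At y = 1.11 m: A³/T = 3.716 — short.
At y = 1.28 m: A³/T = 7.576 — matches.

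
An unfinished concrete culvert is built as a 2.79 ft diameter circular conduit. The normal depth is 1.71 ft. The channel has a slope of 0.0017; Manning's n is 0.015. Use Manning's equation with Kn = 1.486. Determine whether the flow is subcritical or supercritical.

For a circular section of diameter D = 2.79 ft at depth y = 1.71 ft, the central angle is θ = 2 arccos(1 − 2y/D) = 3.597 rad. Then A = (D²/8)(θ − sin θ) = 3.928 ft² and P = Dθ/2 = 5.018 ft.
Hydraulic radius R = A/P = 3.928/5.018 = 0.7828 ft.
V = (1.486/n) R^(2/3) √S = (1.486/0.015) × 0.7828^(2/3) × √0.0017 = 3.469 ft/s. Hydraulic depth D_h = A/T = 3.928/2.718 = 1.445 ft.
Froude number Fr = V/√(g·D_h) = 3.469/√(32.2×1.445) = 0.509, which is less than 1, so the flow is subcritical.

subcritical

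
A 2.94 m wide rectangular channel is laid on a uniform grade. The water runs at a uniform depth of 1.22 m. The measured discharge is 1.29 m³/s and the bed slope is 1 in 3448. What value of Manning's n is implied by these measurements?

Flow area A = b·y = 2.94 × 1.22 = 3.587 m². Wetted perimeter P = b + 2y = 2.94 + 2×1.22 = 5.38 m.
Hydraulic radius R = A/P = 3.587/5.38 = 0.6667 m.
Rearranging Manning's equation: n = (1/Q) A R^(2/3) S^(1/2) = (1/1.29) × 3.587 × 0.6667^(2/3) × √0.00029 = 0.0361.

n = 0.0361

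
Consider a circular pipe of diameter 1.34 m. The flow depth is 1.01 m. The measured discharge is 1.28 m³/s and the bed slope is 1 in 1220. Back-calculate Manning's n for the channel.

n = 0.014

For a circular section of diameter D = 1.34 m at depth y = 1.01 m, the central angle is θ = 2 arccos(1 − 2y/D) = 4.206 rad. Then A = (D²/8)(θ − sin θ) = 1.14 m² and P = Dθ/2 = 2.818 m.
Hydraulic radius R = A/P = 1.14/2.818 = 0.4047 m.
Rearranging Manning's equation: n = (1/Q) A R^(2/3) S^(1/2) = (1/1.28) × 1.14 × 0.4047^(2/3) × √0.0008197 = 0.014.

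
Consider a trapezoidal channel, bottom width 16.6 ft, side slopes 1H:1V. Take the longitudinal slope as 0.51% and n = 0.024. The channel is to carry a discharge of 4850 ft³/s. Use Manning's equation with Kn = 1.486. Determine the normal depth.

Manning's equation rearranged: A R^(2/3) = nQ / (1.486·√S) = 0.024 × 4850 / (1.486 × √0.0051) = 1097.
Trying y = 8.38 ft: A R^(2/3) = 627.8 — low.
Trying y = 11.3 ft: A R^(2/3) = 1097 — matches.

y_n = 11.3 ft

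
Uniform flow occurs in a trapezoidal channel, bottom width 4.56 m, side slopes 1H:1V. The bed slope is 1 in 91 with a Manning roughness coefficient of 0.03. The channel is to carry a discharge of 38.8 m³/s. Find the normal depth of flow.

y_n = 1.66 m

Manning's equation rearranged: A R^(2/3) = nQ / (1·√S) = 0.03 × 38.8 / (√0.01099) = 11.1.
Trying y = 1.99 m: A R^(2/3) = 15.36 — too large.
Trying y = 1.36 m: A R^(2/3) = 7.823 — too small.
Trying y = 1.66 m: A R^(2/3) = 11.11 — ≈ 11.1.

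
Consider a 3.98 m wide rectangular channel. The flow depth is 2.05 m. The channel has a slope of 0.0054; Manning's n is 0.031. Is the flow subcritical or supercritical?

subcritical

Flow area A = b·y = 3.98 × 2.05 = 8.159 m². Wetted perimeter P = b + 2y = 3.98 + 2×2.05 = 8.08 m.
Hydraulic radius R = A/P = 8.159/8.08 = 1.01 m.
V = (1/n) R^(2/3) √S = (1/0.031) × 1.01^(2/3) × √0.0054 = 2.386 m/s. Hydraulic depth D_h = A/T = 8.159/3.98 = 2.05 m.
Froude number Fr = V/√(g·D_h) = 2.386/√(9.81×2.05) = 0.532, which is less than 1, so the flow is subcritical.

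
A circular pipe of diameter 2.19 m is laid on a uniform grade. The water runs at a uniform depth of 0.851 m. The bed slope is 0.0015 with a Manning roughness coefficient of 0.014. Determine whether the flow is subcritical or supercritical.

subcritical

For a circular section of diameter D = 2.19 m at depth y = 0.851 m, the central angle is θ = 2 arccos(1 − 2y/D) = 2.692 rad. Then A = (D²/8)(θ − sin θ) = 1.354 m² and P = Dθ/2 = 2.948 m.
Hydraulic radius R = A/P = 1.354/2.948 = 0.4591 m.
V = (1/n) R^(2/3) √S = (1/0.014) × 0.4591^(2/3) × √0.0015 = 1.646 m/s. Hydraulic depth D_h = A/T = 1.354/2.135 = 0.634 m.
Froude number Fr = V/√(g·D_h) = 1.646/√(9.81×0.634) = 0.66, which is less than 1, so the flow is subcritical.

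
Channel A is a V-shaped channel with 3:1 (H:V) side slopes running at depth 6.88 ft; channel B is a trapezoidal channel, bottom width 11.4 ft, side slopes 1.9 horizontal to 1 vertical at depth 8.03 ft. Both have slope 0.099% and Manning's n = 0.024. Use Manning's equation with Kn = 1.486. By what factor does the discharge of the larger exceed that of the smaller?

1.91

Channel A: For a triangular section with side slope z = 3: A = zy² = 3×6.88² = 142 ft²; P = 2y√(1+z²) = 2×6.88×3.162 = 43.51 ft. Hydraulic radius R = A/P = 142/43.51 = 3.263 ft. Q_A = (1.486/0.024)·142·3.263^(2/3)·√0.00099 = 608.7 ft³/s.
Channel B: With bottom width b = 11.4 ft and side slope z = 1.9: A = (b + zy)y = (11.4 + 1.9×8.03)×8.03 = 214.1 ft²; P = b + 2y√(1+z²) = 11.4 + 2×8.03×2.147 = 45.88 ft. Hydraulic radius R = A/P = 214.1/45.88 = 4.665 ft. Q_B = (1.486/0.024)·214.1·4.665^(2/3)·√0.00099 = 1164 ft³/s.
The larger discharge is 1164 ft³/s and the smaller is 608.7 ft³/s; the ratio is 1.91.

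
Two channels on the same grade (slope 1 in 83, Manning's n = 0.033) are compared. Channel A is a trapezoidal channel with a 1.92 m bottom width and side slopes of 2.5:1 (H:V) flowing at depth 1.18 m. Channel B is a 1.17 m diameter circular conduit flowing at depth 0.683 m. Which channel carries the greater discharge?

Channel A: With bottom width b = 1.92 m and side slope z = 2.5: A = (b + zy)y = (1.92 + 2.5×1.18)×1.18 = 5.747 m²; P = b + 2y√(1+z²) = 1.92 + 2×1.18×2.693 = 8.274 m. Hydraulic radius R = A/P = 5.747/8.274 = 0.6945 m. Q_A = (1/0.033)·5.747·0.6945^(2/3)·√0.01205 = 14.99 m³/s.
Channel B: For a circular section of diameter D = 1.17 m at depth y = 0.683 m, the central angle is θ = 2 arccos(1 − 2y/D) = 3.478 rad. Then A = (D²/8)(θ − sin θ) = 0.6517 m² and P = Dθ/2 = 2.035 m. Hydraulic radius R = A/P = 0.6517/2.035 = 0.3203 m. Q_B = (1/0.033)·0.6517·0.3203^(2/3)·√0.01205 = 1.015 m³/s.
Q_A = 14.99 m³/s vs Q_B = 1.015 m³/s, so channel A carries more.

channel A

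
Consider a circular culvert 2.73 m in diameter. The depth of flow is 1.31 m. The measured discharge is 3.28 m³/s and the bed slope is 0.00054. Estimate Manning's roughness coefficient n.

n = 0.015

For a circular section of diameter D = 2.73 m at depth y = 1.31 m, the central angle is θ = 2 arccos(1 − 2y/D) = 3.061 rad. Then A = (D²/8)(θ − sin θ) = 2.777 m² and P = Dθ/2 = 4.178 m.
Hydraulic radius R = A/P = 2.777/4.178 = 0.6645 m.
Rearranging Manning's equation: n = (1/Q) A R^(2/3) S^(1/2) = (1/3.28) × 2.777 × 0.6645^(2/3) × √0.00054 = 0.015.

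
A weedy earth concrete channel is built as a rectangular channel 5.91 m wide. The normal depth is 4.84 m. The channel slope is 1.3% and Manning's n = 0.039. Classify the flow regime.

Flow area A = b·y = 5.91 × 4.84 = 28.6 m². Wetted perimeter P = b + 2y = 5.91 + 2×4.84 = 15.59 m.
Hydraulic radius R = A/P = 28.6/15.59 = 1.835 m.
V = (1/n) R^(2/3) √S = (1/0.039) × 1.835^(2/3) × √0.013 = 4.382 m/s. Hydraulic depth D_h = A/T = 28.6/5.91 = 4.84 m.
Froude number Fr = V/√(g·D_h) = 4.382/√(9.81×4.84) = 0.636, which is less than 1, so the flow is subcritical.

subcritical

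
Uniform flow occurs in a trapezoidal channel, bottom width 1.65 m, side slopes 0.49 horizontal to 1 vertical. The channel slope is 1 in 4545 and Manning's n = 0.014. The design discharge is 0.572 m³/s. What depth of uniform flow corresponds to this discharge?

y_n = 0.549 m

Manning's equation rearranged: A R^(2/3) = nQ / (1·√S) = 0.014 × 0.572 / (√0.00022) = 0.5399.
Trying y = 0.493 m: A R^(2/3) = 0.4537 — short.
Trying y = 0.549 m: A R^(2/3) = 0.5398 — close enough.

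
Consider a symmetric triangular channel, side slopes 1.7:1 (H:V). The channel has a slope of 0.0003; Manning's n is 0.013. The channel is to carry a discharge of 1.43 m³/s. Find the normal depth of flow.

y_n = 1.04 m

Manning's equation rearranged: A R^(2/3) = nQ / (1·√S) = 0.013 × 1.43 / (√0.0003) = 1.073.
Try y = 1.31 m: A R^(2/3) = 1.993 — high.
Try y = 0.79 m: A R^(2/3) = 0.5173 — low.
Try y = 1.04 m: A R^(2/3) = 1.077 — close enough.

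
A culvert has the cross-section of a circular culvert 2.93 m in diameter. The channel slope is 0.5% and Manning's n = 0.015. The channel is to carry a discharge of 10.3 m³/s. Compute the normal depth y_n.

y_n = 1.29 m

Manning's equation rearranged: A R^(2/3) = nQ / (1·√S) = 0.015 × 10.3 / (√0.005) = 2.185.
At y = 0.892 m: A R^(2/3) = 1.104 — low.
At y = 1.42 m: A R^(2/3) = 2.597 — high.
At y = 1.29 m: A R^(2/3) = 2.195 — matches.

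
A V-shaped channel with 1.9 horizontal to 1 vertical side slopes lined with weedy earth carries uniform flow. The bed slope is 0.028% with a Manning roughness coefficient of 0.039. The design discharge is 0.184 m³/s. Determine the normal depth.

Manning's equation rearranged: A R^(2/3) = nQ / (1·√S) = 0.039 × 0.184 / (√0.00028) = 0.4288.
At y = 0.815 m: A R^(2/3) = 0.6394 — high.
At y = 0.587 m: A R^(2/3) = 0.2665 — low.
At y = 0.702 m: A R^(2/3) = 0.4294 — ≈ 0.4288.

y_n = 0.702 m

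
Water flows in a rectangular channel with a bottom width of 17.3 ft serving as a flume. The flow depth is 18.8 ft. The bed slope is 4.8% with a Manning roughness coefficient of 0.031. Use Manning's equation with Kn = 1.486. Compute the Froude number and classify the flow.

supercritical

Flow area A = b·y = 17.3 × 18.8 = 325.2 ft². Wetted perimeter P = b + 2y = 17.3 + 2×18.8 = 54.9 ft.
Hydraulic radius R = A/P = 325.2/54.9 = 5.924 ft.
V = (1.486/n) R^(2/3) √S = (1.486/0.031) × 5.924^(2/3) × √0.048 = 34.38 ft/s. Hydraulic depth D_h = A/T = 325.2/17.3 = 18.8 ft.
Froude number Fr = V/√(g·D_h) = 34.38/√(32.2×18.8) = 1.4, which is greater than 1, so the flow is supercritical.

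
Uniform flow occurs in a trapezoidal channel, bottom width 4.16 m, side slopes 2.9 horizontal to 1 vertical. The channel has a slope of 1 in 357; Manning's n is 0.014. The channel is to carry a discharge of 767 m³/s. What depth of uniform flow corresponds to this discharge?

Manning's equation rearranged: A R^(2/3) = nQ / (1·√S) = 0.014 × 767 / (√0.002801) = 202.9.
Try y = 4.41 m: A R^(2/3) = 133.8 — too small.
Try y = 6 m: A R^(2/3) = 278.4 — too large.
Try y = 5.26 m: A R^(2/3) = 203 — ≈ 202.9.

y_n = 5.26 m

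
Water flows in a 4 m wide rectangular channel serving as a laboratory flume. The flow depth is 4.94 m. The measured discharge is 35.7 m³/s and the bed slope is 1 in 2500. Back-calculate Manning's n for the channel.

Flow area A = b·y = 4 × 4.94 = 19.76 m². Wetted perimeter P = b + 2y = 4 + 2×4.94 = 13.88 m.
Hydraulic radius R = A/P = 19.76/13.88 = 1.424 m.
Rearranging Manning's equation: n = (1/Q) A R^(2/3) S^(1/2) = (1/35.7) × 19.76 × 1.424^(2/3) × √0.0004 = 0.014.

n = 0.014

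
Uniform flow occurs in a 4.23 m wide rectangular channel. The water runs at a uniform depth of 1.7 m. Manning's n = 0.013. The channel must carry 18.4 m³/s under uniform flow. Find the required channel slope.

S = 0.0012

Flow area A = b·y = 4.23 × 1.7 = 7.191 m². Wetted perimeter P = b + 2y = 4.23 + 2×1.7 = 7.63 m.
Hydraulic radius R = A/P = 7.191/7.63 = 0.9425 m.
From Manning's equation, S = [nQ / (1 A R^(2/3))]² = [0.013 × 18.4 / (1 × 7.191 × 0.9425^(2/3))]² = 0.0012.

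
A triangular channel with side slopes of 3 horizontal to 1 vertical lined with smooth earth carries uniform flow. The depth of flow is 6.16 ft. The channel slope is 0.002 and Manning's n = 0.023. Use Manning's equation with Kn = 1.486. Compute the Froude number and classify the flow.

For a triangular section with side slope z = 3: A = zy² = 3×6.16² = 113.8 ft²; P = 2y√(1+z²) = 2×6.16×3.162 = 38.96 ft.
Hydraulic radius R = A/P = 113.8/38.96 = 2.922 ft.
V = (1.486/n) R^(2/3) √S = (1.486/0.023) × 2.922^(2/3) × √0.002 = 5.905 ft/s. Hydraulic depth D_h = A/T = 113.8/36.96 = 3.08 ft.
Froude number Fr = V/√(g·D_h) = 5.905/√(32.2×3.08) = 0.593, which is less than 1, so the flow is subcritical.

subcritical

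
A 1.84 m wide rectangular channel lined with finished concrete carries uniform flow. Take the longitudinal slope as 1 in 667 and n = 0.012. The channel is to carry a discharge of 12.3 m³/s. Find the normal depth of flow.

Manning's equation rearranged: A R^(2/3) = nQ / (1·√S) = 0.012 × 12.3 / (√0.001499) = 3.812.
Trying y = 2.06 m: A R^(2/3) = 2.803 — low.
Trying y = 3.26 m: A R^(2/3) = 4.808 — high.
Trying y = 2.67 m: A R^(2/3) = 3.815 — close enough.

y_n = 2.67 m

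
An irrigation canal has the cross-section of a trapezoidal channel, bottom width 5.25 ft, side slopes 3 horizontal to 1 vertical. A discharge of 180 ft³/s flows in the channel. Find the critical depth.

At critical depth, Q² T / (g A³) = 1, i.e. A³/T = Q²/g = 180²/32.2 = 1006.
Try y = 2.52 ft: A³/T = 1651 — high.
Try y = 1.69 ft: A³/T = 344.7 — low.
Try y = 2.23 ft: A³/T = 1013 — ≈ 1006.

y_c = 2.23 ft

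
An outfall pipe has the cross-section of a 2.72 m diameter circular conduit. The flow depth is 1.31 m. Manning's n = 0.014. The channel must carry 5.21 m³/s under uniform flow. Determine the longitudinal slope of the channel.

S = 0.0012

For a circular section of diameter D = 2.72 m at depth y = 1.31 m, the central angle is θ = 2 arccos(1 − 2y/D) = 3.068 rad. Then A = (D²/8)(θ − sin θ) = 2.769 m² and P = Dθ/2 = 4.173 m.
Hydraulic radius R = A/P = 2.769/4.173 = 0.6637 m.
From Manning's equation, S = [nQ / (1 A R^(2/3))]² = [0.014 × 5.21 / (1 × 2.769 × 0.6637^(2/3))]² = 0.0012.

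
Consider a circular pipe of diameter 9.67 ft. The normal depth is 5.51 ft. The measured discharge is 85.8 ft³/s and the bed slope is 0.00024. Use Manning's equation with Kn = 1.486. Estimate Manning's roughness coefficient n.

For a circular section of diameter D = 9.67 ft at depth y = 5.51 ft, the central angle is θ = 2 arccos(1 − 2y/D) = 3.422 rad. Then A = (D²/8)(θ − sin θ) = 43.23 ft² and P = Dθ/2 = 16.54 ft.
Hydraulic radius R = A/P = 43.23/16.54 = 2.613 ft.
Rearranging Manning's equation: n = (1.486/Q) A R^(2/3) S^(1/2) = (1.486/85.8) × 43.23 × 2.613^(2/3) × √0.00024 = 0.022.

n = 0.022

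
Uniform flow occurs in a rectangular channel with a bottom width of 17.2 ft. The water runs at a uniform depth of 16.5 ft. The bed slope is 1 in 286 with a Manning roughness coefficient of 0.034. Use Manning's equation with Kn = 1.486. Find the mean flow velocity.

V = 8.2 ft/s

Flow area A = b·y = 17.2 × 16.5 = 283.8 ft². Wetted perimeter P = b + 2y = 17.2 + 2×16.5 = 50.2 ft.
Hydraulic radius R = A/P = 283.8/50.2 = 5.653 ft.
From Manning's equation, V = (1.486/n) R^(2/3) S^(1/2) = (1.486/0.034) × 5.653^(2/3) × 0.003497^(1/2) = 8.2 ft/s.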